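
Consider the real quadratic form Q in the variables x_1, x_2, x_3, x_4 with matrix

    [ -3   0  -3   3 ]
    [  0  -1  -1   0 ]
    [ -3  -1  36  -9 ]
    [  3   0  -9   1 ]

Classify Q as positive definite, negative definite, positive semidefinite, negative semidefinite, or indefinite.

An LDLᵀ factorisation of A has diagonal entries -3, -1, 40, 2/5.
So there are 2 positive, 2 negative pivots.
Hence Q is indefinite.

indefinite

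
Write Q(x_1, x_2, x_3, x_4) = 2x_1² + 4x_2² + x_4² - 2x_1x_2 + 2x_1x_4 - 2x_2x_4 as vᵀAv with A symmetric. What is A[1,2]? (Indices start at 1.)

-1

The coefficient of x_1·x_2 in Q is -2. For a symmetric A this equals A[1,2] + A[2,1] = 2·A[1,2].
So A[1,2] = -2/2 = -1.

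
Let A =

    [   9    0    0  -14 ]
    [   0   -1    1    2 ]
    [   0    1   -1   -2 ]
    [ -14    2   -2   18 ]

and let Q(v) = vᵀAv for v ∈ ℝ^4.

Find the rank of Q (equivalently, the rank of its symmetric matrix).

3

Applying the same elementary operations to the rows and columns of A produces a congruent diagonal matrix with entries 9, -1, 0, 2/9.
So there are 2 positive, 1 negative, 1 zero pivots.
The rank is the number of nonzero pivots: 3.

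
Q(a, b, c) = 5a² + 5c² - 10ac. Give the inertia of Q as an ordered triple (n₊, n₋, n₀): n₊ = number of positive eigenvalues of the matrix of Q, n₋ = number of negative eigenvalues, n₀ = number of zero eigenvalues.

(1, 0, 2)

The symmetric matrix is A = [[5, 0, -5], [0, 0, 0], [-5, 0, 5]].
Applying the same elementary operations to the rows and columns of A produces a congruent diagonal matrix with entries 5, 0, 0.
So there are 1 positive, 2 zero pivots.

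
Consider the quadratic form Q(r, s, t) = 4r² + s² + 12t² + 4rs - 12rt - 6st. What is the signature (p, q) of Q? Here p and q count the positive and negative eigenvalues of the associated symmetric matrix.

(2, 0)

The associated matrix is A = [[4, 2, -6], [2, 1, -3], [-6, -3, 12]].
Row-reducing A symmetrically gives the diagonal entries 4, 0, 3.
Counting signs: 2 positive, 1 zero.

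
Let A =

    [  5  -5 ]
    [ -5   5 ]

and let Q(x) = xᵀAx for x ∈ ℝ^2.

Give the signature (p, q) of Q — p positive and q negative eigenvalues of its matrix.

(1, 0)

Congruent diagonalization of A (simultaneous row and column reduction) yields pivots 5, 0.
That gives 1 positive, 1 zero pivots.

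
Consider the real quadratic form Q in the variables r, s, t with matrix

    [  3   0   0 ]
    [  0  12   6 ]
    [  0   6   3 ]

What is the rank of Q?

2

Symmetric row and column elimination reduces A to a congruent diagonal form with pivots 3, 12, 0.
So there are 2 positive, 1 zero pivots.
The rank is the number of nonzero pivots: 2.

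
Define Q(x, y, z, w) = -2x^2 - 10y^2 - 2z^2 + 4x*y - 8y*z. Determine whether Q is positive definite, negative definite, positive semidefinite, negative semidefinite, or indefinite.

negative semidefinite

Write A = [[-2, 2, 0, 0], [2, -10, -4, 0], [0, -4, -2, 0], [0, 0, 0, 0]].
Applying the same elementary operations to the rows and columns of A produces a congruent diagonal matrix with entries -2, -8, 0, 0.
Counting signs: 2 negative, 2 zero.
Hence Q is negative semidefinite.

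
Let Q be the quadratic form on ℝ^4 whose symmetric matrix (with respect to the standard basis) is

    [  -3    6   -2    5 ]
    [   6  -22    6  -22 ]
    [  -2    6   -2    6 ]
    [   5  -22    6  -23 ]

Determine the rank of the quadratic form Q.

3

Symmetric row and column elimination reduces A to a congruent diagonal form with pivots -3, -10, -4/15, 0.
So there are 3 negative, 1 zero pivots.
The rank is the number of nonzero pivots: 3.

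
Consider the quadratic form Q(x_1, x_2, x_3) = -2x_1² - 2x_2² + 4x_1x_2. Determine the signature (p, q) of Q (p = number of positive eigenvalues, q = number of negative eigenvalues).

(0, 1)

Write A = [[-2, 2, 0], [2, -2, 0], [0, 0, 0]].
Row-reducing A symmetrically gives the diagonal entries -2, 0, 0.
That gives 1 negative, 2 zero pivots.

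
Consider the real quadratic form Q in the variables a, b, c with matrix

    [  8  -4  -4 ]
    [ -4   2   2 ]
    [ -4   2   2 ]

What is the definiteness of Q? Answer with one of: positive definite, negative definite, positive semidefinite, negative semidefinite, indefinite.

Row-reducing A symmetrically gives the diagonal entries 8, 0, 0.
Counting signs: 1 positive, 2 zero.
Hence Q is positive semidefinite.

positive semidefinite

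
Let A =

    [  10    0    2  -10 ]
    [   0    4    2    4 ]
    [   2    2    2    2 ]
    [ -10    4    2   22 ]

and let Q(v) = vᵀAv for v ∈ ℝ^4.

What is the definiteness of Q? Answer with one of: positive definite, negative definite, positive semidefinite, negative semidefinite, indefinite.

positive definite

Leading principal minors: Δ_1 = 10, Δ_2 = 40, Δ_3 = 24, Δ_4 = 32.
All leading principal minors are positive, so by Sylvester's criterion Q is positive definite.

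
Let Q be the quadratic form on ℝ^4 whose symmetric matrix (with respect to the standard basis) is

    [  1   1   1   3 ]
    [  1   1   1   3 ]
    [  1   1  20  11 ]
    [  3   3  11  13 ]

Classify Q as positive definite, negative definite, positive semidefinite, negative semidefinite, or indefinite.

Applying the same elementary operations to the rows and columns of A produces a congruent diagonal matrix with entries 1, 0, 19, 12/19.
Counting signs: 3 positive, 1 zero.
Hence Q is positive semidefinite.

positive semidefinite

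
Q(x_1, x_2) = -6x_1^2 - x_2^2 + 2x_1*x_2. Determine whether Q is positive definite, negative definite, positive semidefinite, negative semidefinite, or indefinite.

The symmetric matrix of Q is [[-6, 1], [1, -1]].
For the 2×2 matrix [[-6, 1], [1, -1]]: det = -6·-1 − (1)² = 5, trace = -7.
det > 0 so both eigenvalues share the sign of the trace; trace = -7 < 0 ⇒ both negative.

negative definite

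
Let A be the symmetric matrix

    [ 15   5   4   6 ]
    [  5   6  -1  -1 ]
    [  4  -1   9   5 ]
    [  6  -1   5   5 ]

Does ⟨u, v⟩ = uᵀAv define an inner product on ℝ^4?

yes

Symmetric row and column elimination reduces A to a congruent diagonal form with pivots 15, 13/3, 434/65, 10/217.
That gives 4 positive pivots.
Hence Q is positive definite.
⟨·,·⟩ is an inner product exactly when A is positive definite.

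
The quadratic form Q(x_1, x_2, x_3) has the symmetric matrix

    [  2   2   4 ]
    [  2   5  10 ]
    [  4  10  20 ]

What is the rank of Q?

2

Congruent diagonalization of A (simultaneous row and column reduction) yields pivots 2, 3, 0.
That gives 2 positive, 1 zero pivots.
The rank is the number of nonzero pivots: 2.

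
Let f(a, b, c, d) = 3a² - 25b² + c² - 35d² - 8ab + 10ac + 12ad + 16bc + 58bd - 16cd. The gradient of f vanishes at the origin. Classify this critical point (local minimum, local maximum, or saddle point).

saddle point

The Hessian at the origin is H = [[6, -8, 10, 12], [-8, -50, 16, 58], [10, 16, 2, -16], [12, 58, -16, -70]].
Row-reducing H symmetrically gives the diagonal entries 6, -182/3, -44/91, -40/11.
So there are 1 positive, 3 negative pivots.
H is indefinite, so the origin is a saddle point.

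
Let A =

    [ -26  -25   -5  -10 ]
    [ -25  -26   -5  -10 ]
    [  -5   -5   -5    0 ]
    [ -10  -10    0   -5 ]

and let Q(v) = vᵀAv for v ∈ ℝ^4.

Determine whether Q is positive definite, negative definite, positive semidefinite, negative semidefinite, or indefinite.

negative definite

Row-reducing A symmetrically gives the diagonal entries -26, -51/26, -205/51, -5/41.
Counting signs: 4 negative.
Hence Q is negative definite.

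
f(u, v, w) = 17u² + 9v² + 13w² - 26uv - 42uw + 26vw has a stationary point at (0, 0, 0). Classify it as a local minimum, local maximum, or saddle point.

The Hessian at the origin is H = [[34, -26, -42], [-26, 18, 26], [-42, 26, 26]].
An LDLᵀ factorisation of H has diagonal entries 34, -32/17, -6.
That gives 1 positive, 2 negative pivots.
H is indefinite, so the origin is a saddle point.

saddle point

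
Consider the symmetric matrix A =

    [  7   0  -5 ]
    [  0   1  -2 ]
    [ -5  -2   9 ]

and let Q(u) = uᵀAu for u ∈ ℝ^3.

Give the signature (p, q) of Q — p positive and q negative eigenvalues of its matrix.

An LDLᵀ factorisation of A has diagonal entries 7, 1, 10/7.
So there are 3 positive pivots.

(3, 0)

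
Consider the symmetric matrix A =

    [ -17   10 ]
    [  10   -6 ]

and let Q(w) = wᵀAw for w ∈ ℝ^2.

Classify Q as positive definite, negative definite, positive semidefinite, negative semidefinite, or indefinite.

negative definite

For the 2×2 matrix [[-17, 10], [10, -6]]: det = -17·-6 − (10)² = 2, trace = -23.
det > 0 so both eigenvalues share the sign of the trace; trace = -23 < 0 ⇒ both negative.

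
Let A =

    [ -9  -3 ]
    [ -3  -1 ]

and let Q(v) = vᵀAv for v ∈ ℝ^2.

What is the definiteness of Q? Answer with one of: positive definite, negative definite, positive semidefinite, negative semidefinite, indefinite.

Row-reducing A symmetrically gives the diagonal entries -9, 0.
Counting signs: 1 negative, 1 zero.
Hence Q is negative semidefinite.

negative semidefinite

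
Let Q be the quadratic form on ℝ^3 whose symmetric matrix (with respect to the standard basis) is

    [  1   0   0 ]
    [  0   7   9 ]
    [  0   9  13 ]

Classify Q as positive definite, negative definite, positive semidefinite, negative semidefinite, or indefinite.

positive definite

Leading principal minors: Δ_1 = 1, Δ_2 = 7, Δ_3 = 10.
All leading principal minors are positive, so by Sylvester's criterion Q is positive definite.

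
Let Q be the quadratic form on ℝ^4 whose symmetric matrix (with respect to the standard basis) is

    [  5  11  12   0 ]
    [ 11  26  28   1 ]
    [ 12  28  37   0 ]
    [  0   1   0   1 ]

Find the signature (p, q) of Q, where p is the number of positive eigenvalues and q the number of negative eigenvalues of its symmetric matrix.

Symmetric row and column elimination reduces A to a congruent diagonal form with pivots 5, 9/5, 61/9, 20/61.
Counting signs: 4 positive.

(4, 0)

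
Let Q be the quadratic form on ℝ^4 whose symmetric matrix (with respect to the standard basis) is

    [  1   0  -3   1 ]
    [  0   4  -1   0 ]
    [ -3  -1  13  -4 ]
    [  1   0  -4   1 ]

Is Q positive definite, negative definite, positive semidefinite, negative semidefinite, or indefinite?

Applying the same elementary operations to the rows and columns of A produces a congruent diagonal matrix with entries 1, 4, 15/4, -4/15.
Counting signs: 3 positive, 1 negative.
Hence Q is indefinite.

indefinite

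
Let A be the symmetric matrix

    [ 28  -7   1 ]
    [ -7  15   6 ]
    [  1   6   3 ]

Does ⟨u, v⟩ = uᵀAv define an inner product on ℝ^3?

Leading principal minors: Δ_1 = 28, Δ_2 = 371, Δ_3 = 6.
All leading principal minors are positive, so by Sylvester's criterion Q is positive definite.
⟨·,·⟩ is an inner product exactly when A is positive definite.

yes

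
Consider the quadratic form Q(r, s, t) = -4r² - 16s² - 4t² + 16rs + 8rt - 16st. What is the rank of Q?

The associated matrix is A = [[-4, 8, 4], [8, -16, -8], [4, -8, -4]].
Symmetric row and column elimination reduces A to a congruent diagonal form with pivots -4, 0, 0.
That gives 1 negative, 2 zero pivots.
The rank is the number of nonzero pivots: 1.

1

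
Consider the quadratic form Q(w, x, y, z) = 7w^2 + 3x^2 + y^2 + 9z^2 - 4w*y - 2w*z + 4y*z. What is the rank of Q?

Write A = [[7, 0, -2, -1], [0, 3, 0, 0], [-2, 0, 1, 2], [-1, 0, 2, 9]].
An LDLᵀ factorisation of A has diagonal entries 7, 3, 3/7, 2.
So there are 4 positive pivots.
The rank is the number of nonzero pivots: 4.

4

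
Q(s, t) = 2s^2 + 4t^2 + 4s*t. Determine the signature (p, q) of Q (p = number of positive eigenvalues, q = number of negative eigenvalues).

The symmetric matrix is A = [[2, 2], [2, 4]].
Applying the same elementary operations to the rows and columns of A produces a congruent diagonal matrix with entries 2, 2.
Counting signs: 2 positive.

(2, 0)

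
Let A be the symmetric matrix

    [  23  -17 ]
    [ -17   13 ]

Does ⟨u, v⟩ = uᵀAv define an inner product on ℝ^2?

yes

An LDLᵀ factorisation of A has diagonal entries 23, 10/23.
Counting signs: 2 positive.
Hence Q is positive definite.
⟨·,·⟩ is an inner product exactly when A is positive definite.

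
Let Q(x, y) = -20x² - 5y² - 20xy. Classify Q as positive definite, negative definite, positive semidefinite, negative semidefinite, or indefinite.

negative semidefinite

The associated matrix is A = [[-20, -10], [-10, -5]].
Applying the same elementary operations to the rows and columns of A produces a congruent diagonal matrix with entries -20, 0.
Counting signs: 1 negative, 1 zero.
Hence Q is negative semidefinite.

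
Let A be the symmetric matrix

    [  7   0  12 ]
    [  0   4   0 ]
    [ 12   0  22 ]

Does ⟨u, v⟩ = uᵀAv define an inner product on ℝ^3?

Leading principal minors: Δ_1 = 7, Δ_2 = 28, Δ_3 = 40.
All leading principal minors are positive, so by Sylvester's criterion Q is positive definite.
⟨·,·⟩ is an inner product exactly when A is positive definite.

yes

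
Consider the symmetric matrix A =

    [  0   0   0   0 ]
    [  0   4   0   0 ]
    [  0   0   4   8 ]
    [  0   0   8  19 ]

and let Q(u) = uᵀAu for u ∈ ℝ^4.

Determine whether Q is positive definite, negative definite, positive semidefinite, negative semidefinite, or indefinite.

positive semidefinite

Symmetric row and column elimination reduces A to a congruent diagonal form with pivots 0, 4, 4, 3.
Counting signs: 3 positive, 1 zero.
Hence Q is positive semidefinite.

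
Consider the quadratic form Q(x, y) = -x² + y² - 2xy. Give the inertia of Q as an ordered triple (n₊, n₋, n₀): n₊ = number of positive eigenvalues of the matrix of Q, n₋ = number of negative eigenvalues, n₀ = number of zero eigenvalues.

(1, 1, 0)

The symmetric matrix is A = [[-1, -1], [-1, 1]].
Symmetric row and column elimination reduces A to a congruent diagonal form with pivots -1, 2.
So there are 1 positive, 1 negative pivots.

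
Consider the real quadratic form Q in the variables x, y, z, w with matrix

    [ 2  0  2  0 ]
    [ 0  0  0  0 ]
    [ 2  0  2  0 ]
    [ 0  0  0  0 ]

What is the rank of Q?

Symmetric row and column elimination reduces A to a congruent diagonal form with pivots 2, 0, 0, 0.
That gives 1 positive, 3 zero pivots.
The rank is the number of nonzero pivots: 1.

1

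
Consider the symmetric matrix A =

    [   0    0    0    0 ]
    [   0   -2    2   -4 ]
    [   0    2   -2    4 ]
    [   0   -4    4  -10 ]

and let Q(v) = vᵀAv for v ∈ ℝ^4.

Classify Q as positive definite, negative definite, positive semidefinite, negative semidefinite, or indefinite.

negative semidefinite

Applying the same elementary operations to the rows and columns of A produces a congruent diagonal matrix with entries 0, -2, 0, -2.
Counting signs: 2 negative, 2 zero.
Hence Q is negative semidefinite.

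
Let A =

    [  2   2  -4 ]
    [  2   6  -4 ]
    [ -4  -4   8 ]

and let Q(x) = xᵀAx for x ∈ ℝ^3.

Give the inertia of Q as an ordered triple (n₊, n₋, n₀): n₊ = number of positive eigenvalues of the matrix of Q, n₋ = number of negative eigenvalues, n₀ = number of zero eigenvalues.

Row-reducing A symmetrically gives the diagonal entries 2, 4, 0.
So there are 2 positive, 1 zero pivots.

(2, 0, 1)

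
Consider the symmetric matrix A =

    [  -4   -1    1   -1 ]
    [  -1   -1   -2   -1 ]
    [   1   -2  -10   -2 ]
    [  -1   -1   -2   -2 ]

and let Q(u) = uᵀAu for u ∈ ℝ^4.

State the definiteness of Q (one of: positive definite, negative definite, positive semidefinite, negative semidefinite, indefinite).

negative definite

Row-reducing A symmetrically gives the diagonal entries -4, -3/4, -3, -1.
That gives 4 negative pivots.
Hence Q is negative definite.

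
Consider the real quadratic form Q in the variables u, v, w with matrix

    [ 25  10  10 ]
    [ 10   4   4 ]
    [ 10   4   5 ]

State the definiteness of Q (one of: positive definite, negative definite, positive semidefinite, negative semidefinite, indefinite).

Applying the same elementary operations to the rows and columns of A produces a congruent diagonal matrix with entries 25, 0, 1.
That gives 2 positive, 1 zero pivots.
Hence Q is positive semidefinite.

positive semidefinite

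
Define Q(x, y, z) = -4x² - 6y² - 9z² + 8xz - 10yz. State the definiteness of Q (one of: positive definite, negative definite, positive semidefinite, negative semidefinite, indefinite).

negative definite

The associated matrix is A = [[-4, 0, 4], [0, -6, -5], [4, -5, -9]].
Congruent diagonalization of A (simultaneous row and column reduction) yields pivots -4, -6, -5/6.
Counting signs: 3 negative.
Hence Q is negative definite.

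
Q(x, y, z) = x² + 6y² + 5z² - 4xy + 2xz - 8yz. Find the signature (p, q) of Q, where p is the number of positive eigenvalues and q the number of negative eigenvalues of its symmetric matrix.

Write A = [[1, -2, 1], [-2, 6, -4], [1, -4, 5]].
Row-reducing A symmetrically gives the diagonal entries 1, 2, 2.
That gives 3 positive pivots.

(3, 0)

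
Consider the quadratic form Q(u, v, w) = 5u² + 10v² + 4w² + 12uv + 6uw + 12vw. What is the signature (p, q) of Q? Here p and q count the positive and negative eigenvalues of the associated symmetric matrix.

The symmetric matrix is A = [[5, 6, 3], [6, 10, 6], [3, 6, 4]].
Applying the same elementary operations to the rows and columns of A produces a congruent diagonal matrix with entries 5, 14/5, 1/7.
So there are 3 positive pivots.

(3, 0)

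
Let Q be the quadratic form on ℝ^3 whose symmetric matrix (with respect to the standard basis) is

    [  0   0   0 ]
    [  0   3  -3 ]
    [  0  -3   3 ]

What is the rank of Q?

Applying the same elementary operations to the rows and columns of A produces a congruent diagonal matrix with entries 0, 3, 0.
That gives 1 positive, 2 zero pivots.
The rank is the number of nonzero pivots: 1.

1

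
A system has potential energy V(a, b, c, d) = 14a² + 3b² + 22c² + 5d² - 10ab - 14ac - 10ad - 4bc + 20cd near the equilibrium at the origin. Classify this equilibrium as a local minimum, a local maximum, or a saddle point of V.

The Hessian at the origin is H = [[28, -10, -14, -10], [-10, 6, -4, 0], [-14, -4, 44, 20], [-10, 0, 20, 10]].
Symmetric row and column elimination reduces H to a congruent diagonal form with pivots 28, 17/7, 62/17, 10/31.
So there are 4 positive pivots.
H is positive definite, so the origin is a strict local minimum.

local minimum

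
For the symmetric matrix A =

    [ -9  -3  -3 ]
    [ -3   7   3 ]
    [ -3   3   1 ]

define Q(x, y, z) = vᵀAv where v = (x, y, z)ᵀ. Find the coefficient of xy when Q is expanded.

-6

The coefficient of xy is A[1,2] + A[2,1] = 2·(-3) = -6.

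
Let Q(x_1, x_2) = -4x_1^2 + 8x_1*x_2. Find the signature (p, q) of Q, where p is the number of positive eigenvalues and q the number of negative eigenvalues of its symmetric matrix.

(1, 1)

Write A = [[-4, 4], [4, 0]].
An LDLᵀ factorisation of A has diagonal entries -4, 4.
Counting signs: 1 positive, 1 negative.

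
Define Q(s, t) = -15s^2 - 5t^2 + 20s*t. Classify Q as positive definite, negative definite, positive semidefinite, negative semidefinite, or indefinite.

indefinite

The symmetric matrix of Q is [[-15, 10], [10, -5]].
For the 2×2 matrix [[-15, 10], [10, -5]]: det = -15·-5 − (10)² = -25, trace = -20.
det < 0 so the eigenvalues have opposite signs; the form is indefinite.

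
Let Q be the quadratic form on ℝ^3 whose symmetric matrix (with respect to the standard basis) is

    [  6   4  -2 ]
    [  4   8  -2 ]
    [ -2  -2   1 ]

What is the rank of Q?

3

Applying the same elementary operations to the rows and columns of A produces a congruent diagonal matrix with entries 6, 16/3, 1/4.
So there are 3 positive pivots.
The rank is the number of nonzero pivots: 3.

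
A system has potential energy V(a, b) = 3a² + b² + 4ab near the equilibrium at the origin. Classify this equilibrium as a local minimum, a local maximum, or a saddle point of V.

saddle point

The Hessian at the origin is H = [[6, 4], [4, 2]].
det H = 6·2 − (4)² = -4 < 0, so H is indefinite.
Therefore the origin is a saddle point.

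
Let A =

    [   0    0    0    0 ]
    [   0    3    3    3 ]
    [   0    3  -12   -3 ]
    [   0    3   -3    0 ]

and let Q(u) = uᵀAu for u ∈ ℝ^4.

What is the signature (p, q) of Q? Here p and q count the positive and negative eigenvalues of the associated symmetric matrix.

Congruent diagonalization of A (simultaneous row and column reduction) yields pivots 0, 3, -15, -3/5.
So there are 1 positive, 2 negative, 1 zero pivots.

(1, 2)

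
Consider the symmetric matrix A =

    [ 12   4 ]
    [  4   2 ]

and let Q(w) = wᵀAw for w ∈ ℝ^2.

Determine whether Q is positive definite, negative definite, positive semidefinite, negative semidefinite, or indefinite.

For the 2×2 matrix [[12, 4], [4, 2]]: det = 12·2 − (4)² = 8, trace = 14.
det > 0 so both eigenvalues share the sign of the trace; trace = 14 > 0 ⇒ both positive.

positive definite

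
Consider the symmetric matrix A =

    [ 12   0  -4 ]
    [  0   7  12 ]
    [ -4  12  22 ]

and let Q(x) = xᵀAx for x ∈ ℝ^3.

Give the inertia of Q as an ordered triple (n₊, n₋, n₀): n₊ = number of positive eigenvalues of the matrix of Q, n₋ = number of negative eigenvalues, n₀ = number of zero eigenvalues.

(3, 0, 0)

Congruent diagonalization of A (simultaneous row and column reduction) yields pivots 12, 7, 2/21.
That gives 3 positive pivots.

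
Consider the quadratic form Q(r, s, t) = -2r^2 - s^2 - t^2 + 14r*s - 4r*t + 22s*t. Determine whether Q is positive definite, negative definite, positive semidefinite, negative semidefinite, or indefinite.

The associated matrix is A = [[-2, 7, -2], [7, -1, 11], [-2, 11, -1]].
Row-reducing A symmetrically gives the diagonal entries -2, 47/2, 15/47.
So there are 2 positive, 1 negative pivots.
Hence Q is indefinite.

indefinite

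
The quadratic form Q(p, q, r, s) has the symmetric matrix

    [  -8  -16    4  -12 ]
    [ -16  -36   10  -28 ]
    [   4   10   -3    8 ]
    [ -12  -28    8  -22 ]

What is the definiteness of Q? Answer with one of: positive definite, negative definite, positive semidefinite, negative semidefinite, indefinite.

Symmetric row and column elimination reduces A to a congruent diagonal form with pivots -8, -4, 0, 0.
That gives 2 negative, 2 zero pivots.
Hence Q is negative semidefinite.

negative semidefinite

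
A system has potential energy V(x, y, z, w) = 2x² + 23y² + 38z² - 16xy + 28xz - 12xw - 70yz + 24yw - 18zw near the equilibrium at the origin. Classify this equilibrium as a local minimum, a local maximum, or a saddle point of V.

The Hessian at the origin is H = [[4, -16, 28, -12], [-16, 46, -70, 24], [28, -70, 76, -18], [-12, 24, -18, 0]].
Row-reducing H symmetrically gives the diagonal entries 4, -18, -22, 6/11.
That gives 2 positive, 2 negative pivots.
H is indefinite, so the origin is a saddle point.

saddle point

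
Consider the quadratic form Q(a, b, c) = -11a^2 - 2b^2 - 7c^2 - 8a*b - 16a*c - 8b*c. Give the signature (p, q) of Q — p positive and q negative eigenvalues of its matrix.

(1, 2)

Write A = [[-11, -4, -8], [-4, -2, -4], [-8, -4, -7]].
An LDLᵀ factorisation of A has diagonal entries -11, -6/11, 1.
So there are 1 positive, 2 negative pivots.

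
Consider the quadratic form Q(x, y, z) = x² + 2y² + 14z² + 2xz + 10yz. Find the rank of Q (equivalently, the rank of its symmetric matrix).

The associated matrix is A = [[1, 0, 1], [0, 2, 5], [1, 5, 14]].
Row-reducing A symmetrically gives the diagonal entries 1, 2, 1/2.
Counting signs: 3 positive.
The rank is the number of nonzero pivots: 3.

3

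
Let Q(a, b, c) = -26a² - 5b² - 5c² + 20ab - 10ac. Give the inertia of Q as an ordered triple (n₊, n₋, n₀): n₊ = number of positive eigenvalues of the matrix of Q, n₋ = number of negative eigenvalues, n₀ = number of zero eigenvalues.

(0, 3, 0)

The associated matrix is A = [[-26, 10, -5], [10, -5, 0], [-5, 0, -5]].
Congruent diagonalization of A (simultaneous row and column reduction) yields pivots -26, -15/13, -5/6.
That gives 3 negative pivots.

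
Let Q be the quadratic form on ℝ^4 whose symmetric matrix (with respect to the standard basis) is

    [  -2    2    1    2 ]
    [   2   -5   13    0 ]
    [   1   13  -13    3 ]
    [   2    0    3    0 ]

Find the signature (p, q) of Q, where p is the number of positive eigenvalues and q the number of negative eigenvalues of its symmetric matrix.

An LDLᵀ factorisation of A has diagonal entries -2, -3, 317/6, -10/317.
That gives 1 positive, 3 negative pivots.

(1, 3)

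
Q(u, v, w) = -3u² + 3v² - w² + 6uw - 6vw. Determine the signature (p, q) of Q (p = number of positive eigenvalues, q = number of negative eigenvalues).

The symmetric matrix is A = [[-3, 0, 3], [0, 3, -3], [3, -3, -1]].
Symmetric row and column elimination reduces A to a congruent diagonal form with pivots -3, 3, -1.
Counting signs: 1 positive, 2 negative.

(1, 2)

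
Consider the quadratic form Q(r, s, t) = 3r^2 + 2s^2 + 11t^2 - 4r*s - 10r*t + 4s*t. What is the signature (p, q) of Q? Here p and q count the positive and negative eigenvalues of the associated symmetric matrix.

(2, 0)

Write A = [[3, -2, -5], [-2, 2, 2], [-5, 2, 11]].
Applying the same elementary operations to the rows and columns of A produces a congruent diagonal matrix with entries 3, 2/3, 0.
So there are 2 positive, 1 zero pivots.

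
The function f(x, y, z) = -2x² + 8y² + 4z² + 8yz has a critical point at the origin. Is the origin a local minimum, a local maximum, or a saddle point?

saddle point

The Hessian at the origin is H = [[-4, 0, 0], [0, 16, 8], [0, 8, 8]].
Symmetric row and column elimination reduces H to a congruent diagonal form with pivots -4, 16, 4.
That gives 2 positive, 1 negative pivots.
H is indefinite, so the origin is a saddle point.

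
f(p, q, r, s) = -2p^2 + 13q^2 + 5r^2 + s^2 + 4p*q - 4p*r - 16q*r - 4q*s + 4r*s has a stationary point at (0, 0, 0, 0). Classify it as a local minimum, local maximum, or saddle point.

The Hessian at the origin is H = [[-4, 4, -4, 0], [4, 26, -16, -4], [-4, -16, 10, 4], [0, -4, 4, 2]].
Symmetric row and column elimination reduces H to a congruent diagonal form with pivots -4, 30, 2/3, -6/5.
Counting signs: 2 positive, 2 negative.
H is indefinite, so the origin is a saddle point.

saddle point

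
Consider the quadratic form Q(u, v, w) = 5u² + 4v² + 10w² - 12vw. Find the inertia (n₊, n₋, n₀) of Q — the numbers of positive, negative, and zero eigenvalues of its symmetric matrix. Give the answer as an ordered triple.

The symmetric matrix is A = [[5, 0, 0], [0, 4, -6], [0, -6, 10]].
Applying the same elementary operations to the rows and columns of A produces a congruent diagonal matrix with entries 5, 4, 1.
So there are 3 positive pivots.

(3, 0, 0)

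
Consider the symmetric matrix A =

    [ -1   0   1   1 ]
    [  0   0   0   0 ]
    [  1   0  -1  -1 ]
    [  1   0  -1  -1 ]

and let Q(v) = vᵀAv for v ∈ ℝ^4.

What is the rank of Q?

1

Applying the same elementary operations to the rows and columns of A produces a congruent diagonal matrix with entries -1, 0, 0, 0.
Counting signs: 1 negative, 3 zero.
The rank is the number of nonzero pivots: 1.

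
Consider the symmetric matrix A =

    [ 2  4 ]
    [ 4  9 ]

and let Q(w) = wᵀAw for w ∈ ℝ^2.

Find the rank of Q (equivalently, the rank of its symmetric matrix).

Congruent diagonalization of A (simultaneous row and column reduction) yields pivots 2, 1.
That gives 2 positive pivots.
The rank is the number of nonzero pivots: 2.

2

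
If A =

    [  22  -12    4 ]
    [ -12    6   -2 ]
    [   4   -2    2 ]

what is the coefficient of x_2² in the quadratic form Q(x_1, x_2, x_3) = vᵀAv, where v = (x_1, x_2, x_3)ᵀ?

6

The coefficient of x_2² is the diagonal entry A[2,2] = 6.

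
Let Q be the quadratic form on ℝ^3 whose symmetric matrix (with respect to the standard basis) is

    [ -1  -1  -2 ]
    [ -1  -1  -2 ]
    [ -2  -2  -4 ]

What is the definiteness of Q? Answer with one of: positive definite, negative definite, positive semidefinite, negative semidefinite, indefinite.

Row-reducing A symmetrically gives the diagonal entries -1, 0, 0.
Counting signs: 1 negative, 2 zero.
Hence Q is negative semidefinite.

negative semidefinite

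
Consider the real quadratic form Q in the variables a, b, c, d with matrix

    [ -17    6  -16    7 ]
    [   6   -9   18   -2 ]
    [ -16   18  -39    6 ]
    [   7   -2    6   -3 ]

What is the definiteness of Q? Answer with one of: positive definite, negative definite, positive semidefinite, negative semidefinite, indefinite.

negative definite

Row-reducing A symmetrically gives the diagonal entries -17, -117/17, -23/13, -10/207.
That gives 4 negative pivots.
Hence Q is negative definite.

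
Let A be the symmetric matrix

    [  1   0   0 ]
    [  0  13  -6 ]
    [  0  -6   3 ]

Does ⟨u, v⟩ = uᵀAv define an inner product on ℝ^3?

yes

Congruent diagonalization of A (simultaneous row and column reduction) yields pivots 1, 13, 3/13.
Counting signs: 3 positive.
Hence Q is positive definite.
⟨·,·⟩ is an inner product exactly when A is positive definite.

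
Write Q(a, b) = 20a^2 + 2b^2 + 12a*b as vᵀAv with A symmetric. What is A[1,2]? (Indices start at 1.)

The coefficient of a·b in Q is 12. For a symmetric A this equals A[1,2] + A[2,1] = 2·A[1,2].
So A[1,2] = 12/2 = 6.

6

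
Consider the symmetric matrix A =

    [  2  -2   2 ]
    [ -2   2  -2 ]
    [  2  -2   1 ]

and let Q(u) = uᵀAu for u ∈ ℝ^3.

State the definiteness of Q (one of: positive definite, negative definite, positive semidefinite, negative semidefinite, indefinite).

Congruent diagonalization of A (simultaneous row and column reduction) yields pivots 2, 0, -1.
Counting signs: 1 positive, 1 negative, 1 zero.
Hence Q is indefinite.

indefinite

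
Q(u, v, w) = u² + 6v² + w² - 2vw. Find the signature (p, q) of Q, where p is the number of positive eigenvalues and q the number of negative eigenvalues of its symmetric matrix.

(3, 0)

The associated matrix is A = [[1, 0, 0], [0, 6, -1], [0, -1, 1]].
An LDLᵀ factorisation of A has diagonal entries 1, 6, 5/6.
That gives 3 positive pivots.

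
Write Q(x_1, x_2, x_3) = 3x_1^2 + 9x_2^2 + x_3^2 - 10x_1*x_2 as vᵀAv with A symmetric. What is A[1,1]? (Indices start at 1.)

The coefficient of x_1^2 in Q is 3, and that is exactly A[1,1].

3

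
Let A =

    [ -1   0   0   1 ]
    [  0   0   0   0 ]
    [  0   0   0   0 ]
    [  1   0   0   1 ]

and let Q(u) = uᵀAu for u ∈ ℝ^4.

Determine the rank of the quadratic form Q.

Symmetric row and column elimination reduces A to a congruent diagonal form with pivots -1, 0, 0, 2.
So there are 1 positive, 1 negative, 2 zero pivots.
The rank is the number of nonzero pivots: 2.

2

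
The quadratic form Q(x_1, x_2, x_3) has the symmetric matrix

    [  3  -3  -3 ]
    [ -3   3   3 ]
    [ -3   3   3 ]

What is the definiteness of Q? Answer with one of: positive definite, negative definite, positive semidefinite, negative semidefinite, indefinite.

positive semidefinite

Applying the same elementary operations to the rows and columns of A produces a congruent diagonal matrix with entries 3, 0, 0.
So there are 1 positive, 2 zero pivots.
Hence Q is positive semidefinite.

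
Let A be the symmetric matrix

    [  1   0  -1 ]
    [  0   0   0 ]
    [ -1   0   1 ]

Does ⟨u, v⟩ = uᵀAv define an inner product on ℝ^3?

Congruent diagonalization of A (simultaneous row and column reduction) yields pivots 1, 0, 0.
Counting signs: 1 positive, 2 zero.
Hence Q is positive semidefinite.
⟨·,·⟩ is an inner product exactly when A is positive definite.

no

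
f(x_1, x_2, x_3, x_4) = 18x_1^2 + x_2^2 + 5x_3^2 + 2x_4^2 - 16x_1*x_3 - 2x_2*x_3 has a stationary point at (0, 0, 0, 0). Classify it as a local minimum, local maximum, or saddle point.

local minimum

The Hessian at the origin is H = [[36, 0, -16, 0], [0, 2, -2, 0], [-16, -2, 10, 0], [0, 0, 0, 4]].
Symmetric row and column elimination reduces H to a congruent diagonal form with pivots 36, 2, 8/9, 4.
So there are 4 positive pivots.
H is positive definite, so the origin is a strict local minimum.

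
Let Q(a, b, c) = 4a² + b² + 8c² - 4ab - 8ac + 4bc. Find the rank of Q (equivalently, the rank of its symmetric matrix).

2

The symmetric matrix is A = [[4, -2, -4], [-2, 1, 2], [-4, 2, 8]].
Congruent diagonalization of A (simultaneous row and column reduction) yields pivots 4, 0, 4.
Counting signs: 2 positive, 1 zero.
The rank is the number of nonzero pivots: 2.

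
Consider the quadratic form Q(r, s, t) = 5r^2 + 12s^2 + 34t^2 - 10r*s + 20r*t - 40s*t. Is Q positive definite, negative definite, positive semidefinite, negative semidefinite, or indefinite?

Write A = [[5, -5, 10], [-5, 12, -20], [10, -20, 34]].
Symmetric row and column elimination reduces A to a congruent diagonal form with pivots 5, 7, -2/7.
So there are 2 positive, 1 negative pivots.
Hence Q is indefinite.

indefinite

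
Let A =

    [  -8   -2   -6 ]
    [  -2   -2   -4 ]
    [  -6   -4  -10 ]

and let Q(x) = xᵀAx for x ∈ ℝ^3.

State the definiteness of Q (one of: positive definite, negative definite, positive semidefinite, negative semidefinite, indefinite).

Leading principal minors: Δ_1 = -8, Δ_2 = 12, Δ_3 = -16.
The signs alternate starting with Δ_1 < 0, so by Sylvester's criterion Q is negative definite.

negative definite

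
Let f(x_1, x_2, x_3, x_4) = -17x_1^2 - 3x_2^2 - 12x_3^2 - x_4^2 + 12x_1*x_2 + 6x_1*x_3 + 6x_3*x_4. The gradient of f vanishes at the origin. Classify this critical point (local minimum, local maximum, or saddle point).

local maximum

The Hessian at the origin is H = [[-34, 12, 6, 0], [12, -6, 0, 0], [6, 0, -24, 6], [0, 0, 6, -2]].
Row-reducing H symmetrically gives the diagonal entries -34, -30/17, -102/5, -4/17.
Counting signs: 4 negative.
H is negative definite, so the origin is a strict local maximum.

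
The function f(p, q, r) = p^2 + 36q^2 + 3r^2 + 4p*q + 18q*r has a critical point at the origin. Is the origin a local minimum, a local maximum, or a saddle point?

local minimum

The Hessian at the origin is H = [[2, 4, 0], [4, 72, 18], [0, 18, 6]].
Applying the same elementary operations to the rows and columns of H produces a congruent diagonal matrix with entries 2, 64, 15/16.
Counting signs: 3 positive.
H is positive definite, so the origin is a strict local minimum.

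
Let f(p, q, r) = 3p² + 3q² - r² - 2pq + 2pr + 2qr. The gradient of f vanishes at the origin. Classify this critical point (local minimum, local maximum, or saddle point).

saddle point

The Hessian at the origin is H = [[6, -2, 2], [-2, 6, 2], [2, 2, -2]].
Congruent diagonalization of H (simultaneous row and column reduction) yields pivots 6, 16/3, -4.
So there are 2 positive, 1 negative pivots.
H is indefinite, so the origin is a saddle point.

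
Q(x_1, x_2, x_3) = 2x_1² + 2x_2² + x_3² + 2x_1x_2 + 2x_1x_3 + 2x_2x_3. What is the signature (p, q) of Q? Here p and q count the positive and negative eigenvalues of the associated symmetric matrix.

(3, 0)

The symmetric matrix is A = [[2, 1, 1], [1, 2, 1], [1, 1, 1]].
Row-reducing A symmetrically gives the diagonal entries 2, 3/2, 1/3.
Counting signs: 3 positive.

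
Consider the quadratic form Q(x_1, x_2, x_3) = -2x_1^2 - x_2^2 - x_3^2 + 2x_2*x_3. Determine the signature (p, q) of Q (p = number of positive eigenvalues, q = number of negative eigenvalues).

Write A = [[-2, 0, 0], [0, -1, 1], [0, 1, -1]].
Row-reducing A symmetrically gives the diagonal entries -2, -1, 0.
That gives 2 negative, 1 zero pivots.

(0, 2)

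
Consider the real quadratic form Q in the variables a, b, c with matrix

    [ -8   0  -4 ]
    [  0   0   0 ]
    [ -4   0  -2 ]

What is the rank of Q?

Applying the same elementary operations to the rows and columns of A produces a congruent diagonal matrix with entries -8, 0, 0.
That gives 1 negative, 2 zero pivots.
The rank is the number of nonzero pivots: 1.

1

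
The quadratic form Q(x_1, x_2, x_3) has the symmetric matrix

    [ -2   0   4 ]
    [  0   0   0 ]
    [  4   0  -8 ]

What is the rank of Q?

1

Row-reducing A symmetrically gives the diagonal entries -2, 0, 0.
So there are 1 negative, 2 zero pivots.
The rank is the number of nonzero pivots: 1.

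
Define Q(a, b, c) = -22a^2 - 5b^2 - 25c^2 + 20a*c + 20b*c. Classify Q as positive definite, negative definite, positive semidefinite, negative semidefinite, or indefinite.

negative definite

The associated matrix is A = [[-22, 0, 10], [0, -5, 10], [10, 10, -25]].
Symmetric row and column elimination reduces A to a congruent diagonal form with pivots -22, -5, -5/11.
So there are 3 negative pivots.
Hence Q is negative definite.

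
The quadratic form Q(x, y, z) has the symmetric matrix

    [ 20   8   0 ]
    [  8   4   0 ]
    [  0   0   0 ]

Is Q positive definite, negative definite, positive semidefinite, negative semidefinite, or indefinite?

positive semidefinite

Applying the same elementary operations to the rows and columns of A produces a congruent diagonal matrix with entries 20, 4/5, 0.
That gives 2 positive, 1 zero pivots.
Hence Q is positive semidefinite.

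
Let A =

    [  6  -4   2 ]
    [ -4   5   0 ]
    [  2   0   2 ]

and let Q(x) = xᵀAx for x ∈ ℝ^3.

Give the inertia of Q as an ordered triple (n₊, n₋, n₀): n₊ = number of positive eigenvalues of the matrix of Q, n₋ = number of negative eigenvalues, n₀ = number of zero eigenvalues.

(3, 0, 0)

Applying the same elementary operations to the rows and columns of A produces a congruent diagonal matrix with entries 6, 7/3, 4/7.
So there are 3 positive pivots.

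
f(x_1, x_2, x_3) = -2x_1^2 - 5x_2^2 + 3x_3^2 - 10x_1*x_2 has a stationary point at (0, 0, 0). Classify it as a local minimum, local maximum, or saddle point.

saddle point

The Hessian at the origin is H = [[-4, -10, 0], [-10, -10, 0], [0, 0, 6]].
Applying the same elementary operations to the rows and columns of H produces a congruent diagonal matrix with entries -4, 15, 6.
Counting signs: 2 positive, 1 negative.
H is indefinite, so the origin is a saddle point.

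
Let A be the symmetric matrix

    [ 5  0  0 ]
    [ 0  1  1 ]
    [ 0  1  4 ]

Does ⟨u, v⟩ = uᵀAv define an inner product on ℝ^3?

yes

Leading principal minors: Δ_1 = 5, Δ_2 = 5, Δ_3 = 15.
All leading principal minors are positive, so by Sylvester's criterion Q is positive definite.
⟨·,·⟩ is an inner product exactly when A is positive definite.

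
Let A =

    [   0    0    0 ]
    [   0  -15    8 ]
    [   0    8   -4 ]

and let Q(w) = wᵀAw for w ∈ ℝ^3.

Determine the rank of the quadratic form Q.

Applying the same elementary operations to the rows and columns of A produces a congruent diagonal matrix with entries 0, -15, 4/15.
Counting signs: 1 positive, 1 negative, 1 zero.
The rank is the number of nonzero pivots: 2.

2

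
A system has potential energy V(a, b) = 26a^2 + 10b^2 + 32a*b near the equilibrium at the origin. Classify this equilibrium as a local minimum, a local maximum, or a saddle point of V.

The Hessian at the origin is H = [[52, 32], [32, 20]].
det H = 52·20 − (32)² = 16 > 0 and H[1,1] = 52 > 0, so H is positive definite.
Therefore the origin is a local minimum.

local minimum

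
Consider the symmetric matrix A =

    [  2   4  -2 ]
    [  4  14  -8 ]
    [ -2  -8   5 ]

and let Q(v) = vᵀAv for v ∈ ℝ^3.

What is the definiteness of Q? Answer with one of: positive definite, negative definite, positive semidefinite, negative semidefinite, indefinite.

Leading principal minors: Δ_1 = 2, Δ_2 = 12, Δ_3 = 4.
All leading principal minors are positive, so by Sylvester's criterion Q is positive definite.

positive definite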